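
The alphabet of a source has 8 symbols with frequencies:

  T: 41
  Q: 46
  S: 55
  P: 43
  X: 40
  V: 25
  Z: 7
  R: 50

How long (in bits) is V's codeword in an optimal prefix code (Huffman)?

Huffman merges, smallest pair first:
combine Z(7), V(25) → 32
combine 32, X(40) → 72
combine T(41), P(43) → 84
combine Q(46), R(50) → 96
combine S(55), 72 → 127
combine 84, 96 → 180
combine 127, 180 → 307
V's leaf is at depth 4, giving a 4-bit codeword.

4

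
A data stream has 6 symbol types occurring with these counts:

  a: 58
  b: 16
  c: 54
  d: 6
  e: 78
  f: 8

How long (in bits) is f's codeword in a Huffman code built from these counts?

Build the tree from the bottom:
combine d(6), f(8) → 14
combine 14, b(16) → 30
combine 30, c(54) → 84
combine a(58), e(78) → 136
combine 84, 136 → 220
f's leaf is at depth 4, giving a 4-bit codeword.

4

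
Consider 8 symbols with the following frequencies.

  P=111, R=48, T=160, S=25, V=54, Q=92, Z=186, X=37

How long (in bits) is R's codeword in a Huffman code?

4

Huffman merges, smallest pair first:
S(25) + X(37) → 62
R(48) + V(54) → 102
62 + Q(92) → 154
102 + P(111) → 213
154 + T(160) → 314
Z(186) + 213 → 399
314 + 399 → 713
R's leaf is at depth 4, giving a 4-bit codeword.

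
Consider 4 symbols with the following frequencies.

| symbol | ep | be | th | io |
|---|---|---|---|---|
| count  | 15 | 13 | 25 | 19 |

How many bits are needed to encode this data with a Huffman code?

Build the Huffman tree bottom-up:
combine be(13), ep(15) → 28
combine io(19), th(25) → 44
combine 28, 44 → 72
Total encoded bits = sum of merged weights = 28 + 44 + 72 = 144.

144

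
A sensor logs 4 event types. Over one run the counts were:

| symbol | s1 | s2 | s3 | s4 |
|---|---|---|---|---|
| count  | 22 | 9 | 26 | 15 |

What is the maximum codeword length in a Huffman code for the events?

Merge the two lowest-weight nodes at each step:
s2(9) + s4(15) → 24
s1(22) + 24 → 46
s3(26) + 46 → 72
The rarest symbols sit at the bottom; the longest codeword is 3 bits.

3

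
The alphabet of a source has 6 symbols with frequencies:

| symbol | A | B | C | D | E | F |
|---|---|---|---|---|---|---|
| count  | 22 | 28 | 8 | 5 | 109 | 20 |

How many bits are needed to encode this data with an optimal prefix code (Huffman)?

371

Build the Huffman tree bottom-up:
combine D(5), C(8) → 13
combine 13, F(20) → 33
combine A(22), B(28) → 50
combine 33, 50 → 83
combine 83, E(109) → 192
Each symbol's bit-cost is frequency × depth; summing gives 371 bits (equivalently 13 + 33 + 50 + 83 + 192).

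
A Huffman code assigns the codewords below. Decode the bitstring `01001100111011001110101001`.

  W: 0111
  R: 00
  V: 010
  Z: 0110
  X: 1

Read left to right; each codeword is recognised as soon as it completes (prefix code):
  010→V | 0110→Z | 0111→W | 0110→Z | 0111→W | 010→V | 1→X | 00→R | 1→X
Decoded message: VZWZWVXRX

VZWZWVXRX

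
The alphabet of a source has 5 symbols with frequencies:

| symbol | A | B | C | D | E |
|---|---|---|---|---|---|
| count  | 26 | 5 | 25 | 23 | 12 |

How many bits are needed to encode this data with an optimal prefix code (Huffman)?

199

Merge the two smallest weights repeatedly:
combine B(5), E(12) → 17
combine 17, D(23) → 40
combine C(25), A(26) → 51
combine 40, 51 → 91
Total encoded bits = sum of merged weights = 17 + 40 + 51 + 91 = 199.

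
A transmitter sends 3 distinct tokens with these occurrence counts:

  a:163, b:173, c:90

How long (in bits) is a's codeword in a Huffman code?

Build the tree from the bottom:
c(90) + a(163) → 253
b(173) + 253 → 426
a's leaf is at depth 2, giving a 2-bit codeword.

2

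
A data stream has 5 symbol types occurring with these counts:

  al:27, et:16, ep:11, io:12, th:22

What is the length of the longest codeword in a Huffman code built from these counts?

3

Merge the two lowest-weight nodes at each step:
combine ep(11), io(12) → 23
combine et(16), th(22) → 38
combine 23, al(27) → 50
combine 38, 50 → 88
The first pair merged (ep, io) ends up deepest, at depth 3.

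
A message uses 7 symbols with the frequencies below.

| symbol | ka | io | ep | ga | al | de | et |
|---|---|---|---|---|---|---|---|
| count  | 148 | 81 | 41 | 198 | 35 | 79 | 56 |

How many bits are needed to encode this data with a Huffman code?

1644

Merge the two smallest weights repeatedly:
merge al(35) and ep(41): 76
merge et(56) and 76: 132
merge de(79) and io(81): 160
merge 132 and ka(148): 280
merge 160 and ga(198): 358
merge 280 and 358: 638
Total encoded bits = sum of merged weights = 76 + 132 + 160 + 280 + 358 + 638 = 1644.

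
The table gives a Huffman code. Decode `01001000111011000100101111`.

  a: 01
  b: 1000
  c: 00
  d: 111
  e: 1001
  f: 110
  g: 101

acbdabead

Read left to right; each codeword is recognised as soon as it completes (prefix code):
  01→a | 00→c | 1000→b | 111→d | 01→a | 1000→b | 1001→e | 01→a | 111→d
Decoded message: acbdabead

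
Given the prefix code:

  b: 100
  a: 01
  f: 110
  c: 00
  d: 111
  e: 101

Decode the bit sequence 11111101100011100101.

ddabafaa

Read left to right; each codeword is recognised as soon as it completes (prefix code):
  111→d | 111→d | 01→a | 100→b | 01→a | 110→f | 01→a | 01→a
Decoded message: ddabafaa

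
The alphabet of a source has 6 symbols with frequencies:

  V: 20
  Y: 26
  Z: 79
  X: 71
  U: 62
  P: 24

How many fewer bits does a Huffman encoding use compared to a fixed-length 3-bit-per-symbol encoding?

168

Fixed-length: 3 bits × 282 symbols = 846 bits.
Huffman merges:
V(20) + P(24) → 44
Y(26) + 44 → 70
U(62) + 70 → 132
X(71) + Z(79) → 150
132 + 150 → 282
Huffman total = 44 + 70 + 132 + 150 + 282 = 678 bits.
Saving = 846 − 678 = 168 bits.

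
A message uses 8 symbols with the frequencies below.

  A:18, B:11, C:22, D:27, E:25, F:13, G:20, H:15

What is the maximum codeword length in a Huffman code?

Merge the two lowest-weight nodes at each step:
combine B(11), F(13) → 24
combine H(15), A(18) → 33
combine G(20), C(22) → 42
combine 24, E(25) → 49
combine D(27), 33 → 60
combine 42, 49 → 91
combine 60, 91 → 151
Maximum depth reached is 4.

4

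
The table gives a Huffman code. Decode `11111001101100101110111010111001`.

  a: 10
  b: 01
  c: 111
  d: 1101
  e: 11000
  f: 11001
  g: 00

cfafbddbf

Read left to right; each codeword is recognised as soon as it completes (prefix code):
  111→c | 11001→f | 10→a | 11001→f | 01→b | 1101→d | 1101→d | 01→b | 11001→f
Decoded message: cfafbddbf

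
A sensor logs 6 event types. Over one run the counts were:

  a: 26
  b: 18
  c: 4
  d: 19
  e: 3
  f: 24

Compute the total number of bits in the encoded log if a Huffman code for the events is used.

220

Build the Huffman tree bottom-up:
merge e(3) and c(4): 7
merge 7 and b(18): 25
merge d(19) and f(24): 43
merge 25 and a(26): 51
merge 43 and 51: 94
Each symbol's bit-cost is frequency × depth; summing gives 220 bits (equivalently 7 + 25 + 43 + 51 + 94).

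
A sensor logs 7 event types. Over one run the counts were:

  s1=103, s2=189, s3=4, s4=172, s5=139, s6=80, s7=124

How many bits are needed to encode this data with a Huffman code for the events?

Greedily combine the two least-frequent nodes:
combine s3(4), s6(80) → 84
combine 84, s1(103) → 187
combine s7(124), s5(139) → 263
combine s4(172), 187 → 359
combine s2(189), 263 → 452
combine 359, 452 → 811
Total encoded bits = sum of merged weights = 84 + 187 + 263 + 359 + 452 + 811 = 2156.

2156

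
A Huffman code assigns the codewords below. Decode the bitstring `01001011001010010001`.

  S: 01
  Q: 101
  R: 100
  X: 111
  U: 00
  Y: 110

SUQRQURS

Read left to right; each codeword is recognised as soon as it completes (prefix code):
  01→S | 00→U | 101→Q | 100→R | 101→Q | 00→U | 100→R | 01→S
Decoded message: SUQRQURS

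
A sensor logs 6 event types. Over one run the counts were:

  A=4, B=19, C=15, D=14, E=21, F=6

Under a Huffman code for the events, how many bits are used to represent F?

4

Huffman merges, smallest pair first:
A(4) + F(6) → 10
10 + D(14) → 24
C(15) + B(19) → 34
E(21) + 24 → 45
34 + 45 → 79
F's leaf is at depth 4, giving a 4-bit codeword.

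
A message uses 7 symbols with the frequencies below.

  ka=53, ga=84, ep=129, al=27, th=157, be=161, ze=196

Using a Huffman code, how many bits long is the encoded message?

Build the Huffman tree bottom-up:
al(27) + ka(53) → 80
80 + ga(84) → 164
ep(129) + th(157) → 286
be(161) + 164 → 325
ze(196) + 286 → 482
325 + 482 → 807
The encoded length is the sum of every internal node's weight: 80 + 164 + 286 + 325 + 482 + 807 = 2144 bits.

2144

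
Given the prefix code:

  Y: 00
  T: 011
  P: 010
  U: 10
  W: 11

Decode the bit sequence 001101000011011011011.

YWPYTTTT

Read left to right; each codeword is recognised as soon as it completes (prefix code):
  00→Y | 11→W | 010→P | 00→Y | 011→T | 011→T | 011→T | 011→T
Decoded message: YWPYTTTT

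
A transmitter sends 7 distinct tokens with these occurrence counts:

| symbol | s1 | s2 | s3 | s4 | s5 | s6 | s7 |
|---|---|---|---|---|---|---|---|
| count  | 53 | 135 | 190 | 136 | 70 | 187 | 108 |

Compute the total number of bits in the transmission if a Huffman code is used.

2383

Build the Huffman tree bottom-up:
s1(53) + s5(70) → 123
s7(108) + 123 → 231
s2(135) + s4(136) → 271
s6(187) + s3(190) → 377
231 + 271 → 502
377 + 502 → 879
The encoded length is the sum of every internal node's weight: 123 + 231 + 271 + 377 + 502 + 879 = 2383 bits.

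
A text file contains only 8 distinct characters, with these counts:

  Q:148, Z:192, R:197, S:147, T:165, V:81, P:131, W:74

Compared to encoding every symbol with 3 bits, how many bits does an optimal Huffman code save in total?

Fixed-length: 3 bits × 1135 symbols = 3405 bits.
Huffman merges:
combine W(74), V(81) → 155
combine P(131), S(147) → 278
combine Q(148), 155 → 303
combine T(165), Z(192) → 357
combine R(197), 278 → 475
combine 303, 357 → 660
combine 475, 660 → 1135
Huffman total = 155 + 278 + 303 + 357 + 475 + 660 + 1135 = 3363 bits.
Saving = 3405 − 3363 = 42 bits.

42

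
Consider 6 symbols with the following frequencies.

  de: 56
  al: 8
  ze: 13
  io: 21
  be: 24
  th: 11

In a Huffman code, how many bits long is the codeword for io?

3

Repeatedly merge the two smallest:
merge al(8) and th(11): 19
merge ze(13) and 19: 32
merge io(21) and be(24): 45
merge 32 and 45: 77
merge de(56) and 77: 133
io sits 3 levels below the root, so its codeword is 3 bits.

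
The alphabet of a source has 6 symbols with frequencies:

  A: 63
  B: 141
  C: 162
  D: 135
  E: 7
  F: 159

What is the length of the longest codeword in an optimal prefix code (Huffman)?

4

Merge the two lowest-weight nodes at each step:
E(7) + A(63) → 70
70 + D(135) → 205
B(141) + F(159) → 300
C(162) + 205 → 367
300 + 367 → 667
The first pair merged (E, A) ends up deepest, at depth 4.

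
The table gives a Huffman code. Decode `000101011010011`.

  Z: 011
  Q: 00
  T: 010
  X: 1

Read left to right; each codeword is recognised as soon as it completes (prefix code):
  00→Q | 010→T | 1→X | 011→Z | 010→T | 011→Z
Decoded message: QTXZTZ

QTXZTZ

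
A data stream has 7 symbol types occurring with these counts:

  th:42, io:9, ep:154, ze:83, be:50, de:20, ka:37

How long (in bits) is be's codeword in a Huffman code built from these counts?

Repeatedly merge the two smallest:
io(9) + de(20) → 29
29 + ka(37) → 66
th(42) + be(50) → 92
66 + ze(83) → 149
92 + 149 → 241
ep(154) + 241 → 395
be's leaf is at depth 3, giving a 3-bit codeword.

3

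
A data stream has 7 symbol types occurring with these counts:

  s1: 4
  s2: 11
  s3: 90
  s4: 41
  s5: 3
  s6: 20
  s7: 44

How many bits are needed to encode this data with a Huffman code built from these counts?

478

Build the Huffman tree bottom-up:
s5(3) + s1(4) → 7
7 + s2(11) → 18
18 + s6(20) → 38
38 + s4(41) → 79
s7(44) + 79 → 123
s3(90) + 123 → 213
Each symbol's bit-cost is frequency × depth; summing gives 478 bits (equivalently 7 + 18 + 38 + 79 + 123 + 213).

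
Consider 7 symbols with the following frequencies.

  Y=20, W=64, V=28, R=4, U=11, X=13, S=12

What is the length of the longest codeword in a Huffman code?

Merge the two lowest-weight nodes at each step:
R(4) + U(11) → 15
S(12) + X(13) → 25
15 + Y(20) → 35
25 + V(28) → 53
35 + 53 → 88
W(64) + 88 → 152
The first pair merged (R, U) ends up deepest, at depth 4.

4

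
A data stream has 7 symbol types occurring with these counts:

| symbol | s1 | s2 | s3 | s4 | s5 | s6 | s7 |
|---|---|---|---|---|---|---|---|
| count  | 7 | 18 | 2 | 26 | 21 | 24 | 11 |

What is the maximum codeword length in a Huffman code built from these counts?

5

Merge the two lowest-weight nodes at each step:
merge s3(2) and s1(7): 9
merge 9 and s7(11): 20
merge s2(18) and 20: 38
merge s5(21) and s6(24): 45
merge s4(26) and 38: 64
merge 45 and 64: 109
Maximum depth reached is 5.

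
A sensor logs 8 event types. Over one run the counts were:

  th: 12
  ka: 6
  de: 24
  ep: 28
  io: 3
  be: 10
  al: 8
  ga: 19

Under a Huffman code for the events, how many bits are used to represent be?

3

Repeatedly merge the two smallest:
merge io(3) and ka(6): 9
merge al(8) and 9: 17
merge be(10) and th(12): 22
merge 17 and ga(19): 36
merge 22 and de(24): 46
merge ep(28) and 36: 64
merge 46 and 64: 110
The subtree containing be is merged 3 times, so code length = 3.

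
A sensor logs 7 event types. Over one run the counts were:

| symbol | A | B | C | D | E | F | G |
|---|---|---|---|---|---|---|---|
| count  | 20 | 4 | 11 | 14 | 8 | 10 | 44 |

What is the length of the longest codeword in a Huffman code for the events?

4

Merge the two lowest-weight nodes at each step:
combine B(4), E(8) → 12
combine F(10), C(11) → 21
combine 12, D(14) → 26
combine A(20), 21 → 41
combine 26, 41 → 67
combine G(44), 67 → 111
The rarest symbols sit at the bottom; the longest codeword is 4 bits.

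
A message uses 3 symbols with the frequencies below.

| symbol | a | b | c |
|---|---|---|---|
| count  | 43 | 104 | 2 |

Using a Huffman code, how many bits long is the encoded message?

Merge the two smallest weights repeatedly:
c(2) + a(43) → 45
45 + b(104) → 149
Total encoded bits = sum of merged weights = 45 + 149 = 194.

194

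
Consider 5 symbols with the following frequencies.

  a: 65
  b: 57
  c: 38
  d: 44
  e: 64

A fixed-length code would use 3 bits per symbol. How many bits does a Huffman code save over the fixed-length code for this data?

Fixed-length: 3 bits × 268 symbols = 804 bits.
Huffman merges:
merge c(38) and d(44): 82
merge b(57) and e(64): 121
merge a(65) and 82: 147
merge 121 and 147: 268
Huffman total = 82 + 121 + 147 + 268 = 618 bits.
Saving = 804 − 618 = 186 bits.

186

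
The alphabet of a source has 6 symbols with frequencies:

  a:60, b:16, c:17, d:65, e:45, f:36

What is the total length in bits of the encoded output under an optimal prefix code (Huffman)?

Greedily combine the two least-frequent nodes:
combine b(16), c(17) → 33
combine 33, f(36) → 69
combine e(45), a(60) → 105
combine d(65), 69 → 134
combine 105, 134 → 239
Total encoded bits = sum of merged weights = 33 + 69 + 105 + 134 + 239 = 580.

580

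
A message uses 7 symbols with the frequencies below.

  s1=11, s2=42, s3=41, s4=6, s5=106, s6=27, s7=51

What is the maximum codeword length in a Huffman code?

Merge the two lowest-weight nodes at each step:
combine s4(6), s1(11) → 17
combine 17, s6(27) → 44
combine s3(41), s2(42) → 83
combine 44, s7(51) → 95
combine 83, 95 → 178
combine s5(106), 178 → 284
The first pair merged (s4, s1) ends up deepest, at depth 5.

5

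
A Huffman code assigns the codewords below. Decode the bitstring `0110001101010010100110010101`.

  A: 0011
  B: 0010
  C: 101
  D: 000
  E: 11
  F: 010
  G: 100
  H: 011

HDEFGCABC

Read left to right; each codeword is recognised as soon as it completes (prefix code):
  011→H | 000→D | 11→E | 010→F | 100→G | 101→C | 0011→A | 0010→B | 101→C
Decoded message: HDEFGCABC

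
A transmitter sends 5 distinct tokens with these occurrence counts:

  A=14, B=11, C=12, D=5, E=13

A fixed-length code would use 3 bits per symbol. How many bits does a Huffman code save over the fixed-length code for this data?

39

Fixed-length: 3 bits × 55 symbols = 165 bits.
Huffman merges:
merge D(5) and B(11): 16
merge C(12) and E(13): 25
merge A(14) and 16: 30
merge 25 and 30: 55
Huffman total = 16 + 25 + 30 + 55 = 126 bits.
Saving = 165 − 126 = 39 bits.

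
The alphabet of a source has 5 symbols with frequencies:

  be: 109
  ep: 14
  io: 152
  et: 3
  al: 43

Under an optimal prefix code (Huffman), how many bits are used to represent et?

4

Repeatedly merge the two smallest:
combine et(3), ep(14) → 17
combine 17, al(43) → 60
combine 60, be(109) → 169
combine io(152), 169 → 321
et sits 4 levels below the root, so its codeword is 4 bits.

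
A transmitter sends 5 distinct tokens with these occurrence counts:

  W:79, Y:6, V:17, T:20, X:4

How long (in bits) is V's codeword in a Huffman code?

Build the tree from the bottom:
X(4) + Y(6) → 10
10 + V(17) → 27
T(20) + 27 → 47
47 + W(79) → 126
V sits 3 levels below the root, so its codeword is 3 bits.

3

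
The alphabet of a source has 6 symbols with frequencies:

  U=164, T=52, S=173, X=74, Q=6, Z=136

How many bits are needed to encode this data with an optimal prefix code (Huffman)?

Build the Huffman tree bottom-up:
Q(6) + T(52) → 58
58 + X(74) → 132
132 + Z(136) → 268
U(164) + S(173) → 337
268 + 337 → 605
The encoded length is the sum of every internal node's weight: 58 + 132 + 268 + 337 + 605 = 1400 bits.

1400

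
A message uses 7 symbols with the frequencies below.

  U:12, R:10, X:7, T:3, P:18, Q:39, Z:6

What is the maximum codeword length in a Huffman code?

5

Merge the two lowest-weight nodes at each step:
merge T(3) and Z(6): 9
merge X(7) and 9: 16
merge R(10) and U(12): 22
merge 16 and P(18): 34
merge 22 and 34: 56
merge Q(39) and 56: 95
Maximum depth reached is 5.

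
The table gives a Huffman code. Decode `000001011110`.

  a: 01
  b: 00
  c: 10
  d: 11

Read left to right; each codeword is recognised as soon as it completes (prefix code):
  00→b | 00→b | 01→a | 01→a | 11→d | 10→c
Decoded message: bbaadc

bbaadc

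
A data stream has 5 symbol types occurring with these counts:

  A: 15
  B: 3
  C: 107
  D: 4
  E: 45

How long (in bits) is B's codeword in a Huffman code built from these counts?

4

Repeatedly merge the two smallest:
combine B(3), D(4) → 7
combine 7, A(15) → 22
combine 22, E(45) → 67
combine 67, C(107) → 174
B's leaf is at depth 4, giving a 4-bit codeword.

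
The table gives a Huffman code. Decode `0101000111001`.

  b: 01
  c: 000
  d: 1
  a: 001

Read left to right; each codeword is recognised as soon as it completes (prefix code):
  01→b | 01→b | 000→c | 1→d | 1→d | 1→d | 001→a
Decoded message: bbcddda

bbcddda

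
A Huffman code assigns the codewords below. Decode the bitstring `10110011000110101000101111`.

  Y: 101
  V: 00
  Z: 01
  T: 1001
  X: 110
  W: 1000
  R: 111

Read left to right; each codeword is recognised as soon as it completes (prefix code):
  101→Y | 1001→T | 1000→W | 110→X | 101→Y | 00→V | 01→Z | 01→Z | 111→R
Decoded message: YTWXYVZZR

YTWXYVZZR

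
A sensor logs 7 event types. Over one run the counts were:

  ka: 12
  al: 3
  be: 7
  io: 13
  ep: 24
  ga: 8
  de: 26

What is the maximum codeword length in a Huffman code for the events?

4

Merge the two lowest-weight nodes at each step:
combine al(3), be(7) → 10
combine ga(8), 10 → 18
combine ka(12), io(13) → 25
combine 18, ep(24) → 42
combine 25, de(26) → 51
combine 42, 51 → 93
The rarest symbols sit at the bottom; the longest codeword is 4 bits.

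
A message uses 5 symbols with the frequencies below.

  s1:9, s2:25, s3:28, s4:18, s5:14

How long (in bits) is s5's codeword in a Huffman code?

Build the tree from the bottom:
combine s1(9), s5(14) → 23
combine s4(18), 23 → 41
combine s2(25), s3(28) → 53
combine 41, 53 → 94
s5's leaf is at depth 3, giving a 3-bit codeword.

3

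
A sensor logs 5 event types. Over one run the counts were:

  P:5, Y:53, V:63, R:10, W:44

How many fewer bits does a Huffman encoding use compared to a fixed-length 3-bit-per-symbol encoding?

Fixed-length: 3 bits × 175 symbols = 525 bits.
Huffman merges:
P(5) + R(10) → 15
15 + W(44) → 59
Y(53) + 59 → 112
V(63) + 112 → 175
Huffman total = 15 + 59 + 112 + 175 = 361 bits.
Saving = 525 − 361 = 164 bits.

164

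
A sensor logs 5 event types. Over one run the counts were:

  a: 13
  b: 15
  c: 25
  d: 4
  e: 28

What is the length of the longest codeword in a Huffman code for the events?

3

Merge the two lowest-weight nodes at each step:
merge d(4) and a(13): 17
merge b(15) and 17: 32
merge c(25) and e(28): 53
merge 32 and 53: 85
The rarest symbols sit at the bottom; the longest codeword is 3 bits.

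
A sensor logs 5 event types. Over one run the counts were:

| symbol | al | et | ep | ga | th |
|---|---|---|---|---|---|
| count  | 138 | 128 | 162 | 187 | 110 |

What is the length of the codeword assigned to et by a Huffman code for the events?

3

Build the tree from the bottom:
merge th(110) and et(128): 238
merge al(138) and ep(162): 300
merge ga(187) and 238: 425
merge 300 and 425: 725
et sits 3 levels below the root, so its codeword is 3 bits.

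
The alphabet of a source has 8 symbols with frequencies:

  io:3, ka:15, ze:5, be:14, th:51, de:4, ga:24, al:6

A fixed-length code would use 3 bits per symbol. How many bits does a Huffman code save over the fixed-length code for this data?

Fixed-length: 3 bits × 122 symbols = 366 bits.
Huffman merges:
combine io(3), de(4) → 7
combine ze(5), al(6) → 11
combine 7, 11 → 18
combine be(14), ka(15) → 29
combine 18, ga(24) → 42
combine 29, 42 → 71
combine th(51), 71 → 122
Huffman total = 7 + 11 + 18 + 29 + 42 + 71 + 122 = 300 bits.
Saving = 366 − 300 = 66 bits.

66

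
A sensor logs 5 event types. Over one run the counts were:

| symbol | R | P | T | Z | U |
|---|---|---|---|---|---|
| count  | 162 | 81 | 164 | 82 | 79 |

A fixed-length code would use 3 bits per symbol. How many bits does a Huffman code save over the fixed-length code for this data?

408

Fixed-length: 3 bits × 568 symbols = 1704 bits.
Huffman merges:
merge U(79) and P(81): 160
merge Z(82) and 160: 242
merge R(162) and T(164): 326
merge 242 and 326: 568
Huffman total = 160 + 242 + 326 + 568 = 1296 bits.
Saving = 1704 − 1296 = 408 bits.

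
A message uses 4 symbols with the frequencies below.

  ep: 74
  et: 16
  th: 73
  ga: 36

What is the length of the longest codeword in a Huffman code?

Merge the two lowest-weight nodes at each step:
combine et(16), ga(36) → 52
combine 52, th(73) → 125
combine ep(74), 125 → 199
The first pair merged (et, ga) ends up deepest, at depth 3.

3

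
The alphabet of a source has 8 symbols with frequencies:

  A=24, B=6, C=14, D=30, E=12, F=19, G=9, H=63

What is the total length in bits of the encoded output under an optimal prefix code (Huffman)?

Merge the two smallest weights repeatedly:
combine B(6), G(9) → 15
combine E(12), C(14) → 26
combine 15, F(19) → 34
combine A(24), 26 → 50
combine D(30), 34 → 64
combine 50, H(63) → 113
combine 64, 113 → 177
Each symbol's bit-cost is frequency × depth; summing gives 479 bits (equivalently 15 + 26 + 34 + 50 + 64 + 113 + 177).

479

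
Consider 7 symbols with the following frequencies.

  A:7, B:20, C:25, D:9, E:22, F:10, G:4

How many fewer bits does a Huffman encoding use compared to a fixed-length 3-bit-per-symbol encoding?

37

Fixed-length: 3 bits × 97 symbols = 291 bits.
Huffman merges:
merge G(4) and A(7): 11
merge D(9) and F(10): 19
merge 11 and 19: 30
merge B(20) and E(22): 42
merge C(25) and 30: 55
merge 42 and 55: 97
Huffman total = 11 + 19 + 30 + 42 + 55 + 97 = 254 bits.
Saving = 291 − 254 = 37 bits.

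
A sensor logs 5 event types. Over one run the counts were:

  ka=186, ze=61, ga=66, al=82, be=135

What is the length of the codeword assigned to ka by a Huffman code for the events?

2

Huffman merges, smallest pair first:
merge ze(61) and ga(66): 127
merge al(82) and 127: 209
merge be(135) and ka(186): 321
merge 209 and 321: 530
ka sits 2 levels below the root, so its codeword is 2 bits.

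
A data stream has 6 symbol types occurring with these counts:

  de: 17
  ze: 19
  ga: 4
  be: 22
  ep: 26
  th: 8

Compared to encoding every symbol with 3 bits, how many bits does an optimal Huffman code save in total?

Fixed-length: 3 bits × 96 symbols = 288 bits.
Huffman merges:
combine ga(4), th(8) → 12
combine 12, de(17) → 29
combine ze(19), be(22) → 41
combine ep(26), 29 → 55
combine 41, 55 → 96
Huffman total = 12 + 29 + 41 + 55 + 96 = 233 bits.
Saving = 288 − 233 = 55 bits.

55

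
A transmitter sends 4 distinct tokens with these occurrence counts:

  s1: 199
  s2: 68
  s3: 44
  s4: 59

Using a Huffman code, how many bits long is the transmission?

Merge the two smallest weights repeatedly:
combine s3(44), s4(59) → 103
combine s2(68), 103 → 171
combine 171, s1(199) → 370
Total encoded bits = sum of merged weights = 103 + 171 + 370 = 644.

644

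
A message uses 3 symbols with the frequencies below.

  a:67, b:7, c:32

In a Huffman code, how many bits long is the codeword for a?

1

Build the tree from the bottom:
combine b(7), c(32) → 39
combine 39, a(67) → 106
a is merged only at the final step, so code length = 1.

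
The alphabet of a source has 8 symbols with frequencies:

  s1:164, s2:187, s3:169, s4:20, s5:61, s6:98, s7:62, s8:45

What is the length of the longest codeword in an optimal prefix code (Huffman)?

5

Merge the two lowest-weight nodes at each step:
combine s4(20), s8(45) → 65
combine s5(61), s7(62) → 123
combine 65, s6(98) → 163
combine 123, 163 → 286
combine s1(164), s3(169) → 333
combine s2(187), 286 → 473
combine 333, 473 → 806
The rarest symbols sit at the bottom; the longest codeword is 5 bits.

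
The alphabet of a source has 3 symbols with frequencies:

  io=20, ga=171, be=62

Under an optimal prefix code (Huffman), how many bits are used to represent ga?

1

Huffman merges, smallest pair first:
io(20) + be(62) → 82
82 + ga(171) → 253
ga is a child of the root — depth 1, so its codeword is a single bit.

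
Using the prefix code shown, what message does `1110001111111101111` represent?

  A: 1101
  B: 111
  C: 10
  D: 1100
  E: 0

Read left to right; each codeword is recognised as soon as it completes (prefix code):
  111→B | 0→E | 0→E | 0→E | 111→B | 111→B | 1101→A | 111→B
Decoded message: BEEEBBAB

BEEEBBAB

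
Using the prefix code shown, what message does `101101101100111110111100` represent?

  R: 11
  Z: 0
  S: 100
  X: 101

Read left to right; each codeword is recognised as soon as it completes (prefix code):
  101→X | 101→X | 101→X | 100→S | 11→R | 11→R | 101→X | 11→R | 100→S
Decoded message: XXXSRRXRS

XXXSRRXRS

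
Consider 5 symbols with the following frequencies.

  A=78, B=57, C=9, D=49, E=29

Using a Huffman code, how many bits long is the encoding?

Greedily combine the two least-frequent nodes:
combine C(9), E(29) → 38
combine 38, D(49) → 87
combine B(57), A(78) → 135
combine 87, 135 → 222
Total encoded bits = sum of merged weights = 38 + 87 + 135 + 222 = 482.

482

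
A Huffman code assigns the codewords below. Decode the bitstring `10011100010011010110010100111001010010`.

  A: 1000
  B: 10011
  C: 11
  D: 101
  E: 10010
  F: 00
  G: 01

BABGGEBEE

Read left to right; each codeword is recognised as soon as it completes (prefix code):
  10011→B | 1000→A | 10011→B | 01→G | 01→G | 10010→E | 10011→B | 10010→E | 10010→E
Decoded message: BABGGEBEE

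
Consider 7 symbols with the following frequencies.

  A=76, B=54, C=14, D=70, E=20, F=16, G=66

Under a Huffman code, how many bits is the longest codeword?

Merge the two lowest-weight nodes at each step:
combine C(14), F(16) → 30
combine E(20), 30 → 50
combine 50, B(54) → 104
combine G(66), D(70) → 136
combine A(76), 104 → 180
combine 136, 180 → 316
Maximum depth reached is 5.

5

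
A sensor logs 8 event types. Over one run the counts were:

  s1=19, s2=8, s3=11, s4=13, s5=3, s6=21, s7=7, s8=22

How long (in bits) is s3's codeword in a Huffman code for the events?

Huffman merges, smallest pair first:
combine s5(3), s7(7) → 10
combine s2(8), 10 → 18
combine s3(11), s4(13) → 24
combine 18, s1(19) → 37
combine s6(21), s8(22) → 43
combine 24, 37 → 61
combine 43, 61 → 104
s3's leaf is at depth 3, giving a 3-bit codeword.

3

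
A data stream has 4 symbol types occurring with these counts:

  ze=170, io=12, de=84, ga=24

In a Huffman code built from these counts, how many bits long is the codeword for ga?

3

Build the tree from the bottom:
merge io(12) and ga(24): 36
merge 36 and de(84): 120
merge 120 and ze(170): 290
ga's leaf is at depth 3, giving a 3-bit codeword.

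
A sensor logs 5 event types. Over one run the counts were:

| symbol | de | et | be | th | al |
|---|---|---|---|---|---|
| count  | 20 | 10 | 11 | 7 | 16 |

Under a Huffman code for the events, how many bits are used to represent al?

2

Repeatedly merge the two smallest:
combine th(7), et(10) → 17
combine be(11), al(16) → 27
combine 17, de(20) → 37
combine 27, 37 → 64
The subtree containing al is merged 2 times, so code length = 2.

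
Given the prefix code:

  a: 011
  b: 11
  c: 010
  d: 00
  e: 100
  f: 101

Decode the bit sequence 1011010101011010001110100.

ffcffdafd

Read left to right; each codeword is recognised as soon as it completes (prefix code):
  101→f | 101→f | 010→c | 101→f | 101→f | 00→d | 011→a | 101→f | 00→d
Decoded message: ffcffdafd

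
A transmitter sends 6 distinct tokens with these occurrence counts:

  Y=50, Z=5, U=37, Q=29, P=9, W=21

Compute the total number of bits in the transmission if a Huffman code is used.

351

Merge the two smallest weights repeatedly:
merge Z(5) and P(9): 14
merge 14 and W(21): 35
merge Q(29) and 35: 64
merge U(37) and Y(50): 87
merge 64 and 87: 151
Total encoded bits = sum of merged weights = 14 + 35 + 64 + 87 + 151 = 351.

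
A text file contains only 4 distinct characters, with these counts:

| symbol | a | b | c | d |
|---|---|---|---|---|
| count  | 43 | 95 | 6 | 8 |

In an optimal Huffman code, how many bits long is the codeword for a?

Repeatedly merge the two smallest:
c(6) + d(8) → 14
14 + a(43) → 57
57 + b(95) → 152
a sits 2 levels below the root, so its codeword is 2 bits.

2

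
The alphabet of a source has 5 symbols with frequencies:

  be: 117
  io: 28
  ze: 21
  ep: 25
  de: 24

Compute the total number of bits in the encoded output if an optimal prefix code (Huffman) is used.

Build the Huffman tree bottom-up:
combine ze(21), de(24) → 45
combine ep(25), io(28) → 53
combine 45, 53 → 98
combine 98, be(117) → 215
The encoded length is the sum of every internal node's weight: 45 + 53 + 98 + 215 = 411 bits.

411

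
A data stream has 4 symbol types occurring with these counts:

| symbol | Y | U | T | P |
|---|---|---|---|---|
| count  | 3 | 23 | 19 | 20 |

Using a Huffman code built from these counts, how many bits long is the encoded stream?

Greedily combine the two least-frequent nodes:
merge Y(3) and T(19): 22
merge P(20) and 22: 42
merge U(23) and 42: 65
Total encoded bits = sum of merged weights = 22 + 42 + 65 = 129.

129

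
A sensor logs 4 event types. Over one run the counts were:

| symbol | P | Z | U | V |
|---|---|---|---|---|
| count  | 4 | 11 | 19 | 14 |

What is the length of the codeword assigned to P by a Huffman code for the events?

Huffman merges, smallest pair first:
P(4) + Z(11) → 15
V(14) + 15 → 29
U(19) + 29 → 48
The subtree containing P is merged 3 times, so code length = 3.

3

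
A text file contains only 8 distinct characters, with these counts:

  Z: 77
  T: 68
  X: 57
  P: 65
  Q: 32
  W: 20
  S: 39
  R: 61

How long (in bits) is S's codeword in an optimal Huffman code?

3

Build the tree from the bottom:
combine W(20), Q(32) → 52
combine S(39), 52 → 91
combine X(57), R(61) → 118
combine P(65), T(68) → 133
combine Z(77), 91 → 168
combine 118, 133 → 251
combine 168, 251 → 419
The subtree containing S is merged 3 times, so code length = 3.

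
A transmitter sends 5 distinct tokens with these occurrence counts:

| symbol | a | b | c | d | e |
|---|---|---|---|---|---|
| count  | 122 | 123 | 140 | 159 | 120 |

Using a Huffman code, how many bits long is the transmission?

1570

Greedily combine the two least-frequent nodes:
e(120) + a(122) → 242
b(123) + c(140) → 263
d(159) + 242 → 401
263 + 401 → 664
Total encoded bits = sum of merged weights = 242 + 263 + 401 + 664 = 1570.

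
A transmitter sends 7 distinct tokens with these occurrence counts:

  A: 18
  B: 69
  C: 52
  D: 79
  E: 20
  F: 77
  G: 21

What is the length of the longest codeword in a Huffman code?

5

Merge the two lowest-weight nodes at each step:
A(18) + E(20) → 38
G(21) + 38 → 59
C(52) + 59 → 111
B(69) + F(77) → 146
D(79) + 111 → 190
146 + 190 → 336
The rarest symbols sit at the bottom; the longest codeword is 5 bits.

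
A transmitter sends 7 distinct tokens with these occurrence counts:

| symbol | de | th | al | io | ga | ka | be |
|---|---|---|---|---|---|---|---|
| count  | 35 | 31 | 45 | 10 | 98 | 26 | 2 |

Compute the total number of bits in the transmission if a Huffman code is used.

Build the Huffman tree bottom-up:
combine be(2), io(10) → 12
combine 12, ka(26) → 38
combine th(31), de(35) → 66
combine 38, al(45) → 83
combine 66, 83 → 149
combine ga(98), 149 → 247
Each symbol's bit-cost is frequency × depth; summing gives 595 bits (equivalently 12 + 38 + 66 + 83 + 149 + 247).

595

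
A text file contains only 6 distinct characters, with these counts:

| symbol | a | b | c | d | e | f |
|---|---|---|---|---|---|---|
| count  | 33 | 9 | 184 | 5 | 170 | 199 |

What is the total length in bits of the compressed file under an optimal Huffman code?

Greedily combine the two least-frequent nodes:
combine d(5), b(9) → 14
combine 14, a(33) → 47
combine 47, e(170) → 217
combine c(184), f(199) → 383
combine 217, 383 → 600
The encoded length is the sum of every internal node's weight: 14 + 47 + 217 + 383 + 600 = 1261 bits.

1261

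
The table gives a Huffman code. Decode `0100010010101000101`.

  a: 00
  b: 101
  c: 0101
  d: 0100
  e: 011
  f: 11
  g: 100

ddbdc

Read left to right; each codeword is recognised as soon as it completes (prefix code):
  0100→d | 0100→d | 101→b | 0100→d | 0101→c
Decoded message: ddbdc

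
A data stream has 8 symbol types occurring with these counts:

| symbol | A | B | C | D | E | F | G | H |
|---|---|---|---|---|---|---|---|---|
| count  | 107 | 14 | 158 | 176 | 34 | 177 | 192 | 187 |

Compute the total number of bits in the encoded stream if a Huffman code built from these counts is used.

2959

Greedily combine the two least-frequent nodes:
merge B(14) and E(34): 48
merge 48 and A(107): 155
merge 155 and C(158): 313
merge D(176) and F(177): 353
merge H(187) and G(192): 379
merge 313 and 353: 666
merge 379 and 666: 1045
Each symbol's bit-cost is frequency × depth; summing gives 2959 bits (equivalently 48 + 155 + 313 + 353 + 379 + 666 + 1045).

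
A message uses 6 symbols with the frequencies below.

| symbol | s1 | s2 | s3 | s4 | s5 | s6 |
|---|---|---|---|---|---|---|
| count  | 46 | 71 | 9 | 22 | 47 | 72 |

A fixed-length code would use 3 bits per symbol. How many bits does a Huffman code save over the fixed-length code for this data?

159

Fixed-length: 3 bits × 267 symbols = 801 bits.
Huffman merges:
s3(9) + s4(22) → 31
31 + s1(46) → 77
s5(47) + s2(71) → 118
s6(72) + 77 → 149
118 + 149 → 267
Huffman total = 31 + 77 + 118 + 149 + 267 = 642 bits.
Saving = 801 − 642 = 159 bits.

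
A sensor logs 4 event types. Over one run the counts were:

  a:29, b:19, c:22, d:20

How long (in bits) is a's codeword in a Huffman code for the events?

2

Build the tree from the bottom:
merge b(19) and d(20): 39
merge c(22) and a(29): 51
merge 39 and 51: 90
a's leaf is at depth 2, giving a 2-bit codeword.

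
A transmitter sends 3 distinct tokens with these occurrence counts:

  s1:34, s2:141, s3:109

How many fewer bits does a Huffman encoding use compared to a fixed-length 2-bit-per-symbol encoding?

Fixed-length: 2 bits × 284 symbols = 568 bits.
Huffman merges:
merge s1(34) and s3(109): 143
merge s2(141) and 143: 284
Huffman total = 143 + 284 = 427 bits.
Saving = 568 − 427 = 141 bits.

141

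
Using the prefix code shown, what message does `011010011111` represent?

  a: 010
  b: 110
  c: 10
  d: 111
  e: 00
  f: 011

fafd

Read left to right; each codeword is recognised as soon as it completes (prefix code):
  011→f | 010→a | 011→f | 111→d
Decoded message: fafd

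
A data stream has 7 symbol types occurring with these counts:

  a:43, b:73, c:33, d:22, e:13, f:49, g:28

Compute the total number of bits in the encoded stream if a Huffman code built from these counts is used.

696

Greedily combine the two least-frequent nodes:
merge e(13) and d(22): 35
merge g(28) and c(33): 61
merge 35 and a(43): 78
merge f(49) and 61: 110
merge b(73) and 78: 151
merge 110 and 151: 261
Each symbol's bit-cost is frequency × depth; summing gives 696 bits (equivalently 35 + 61 + 78 + 110 + 151 + 261).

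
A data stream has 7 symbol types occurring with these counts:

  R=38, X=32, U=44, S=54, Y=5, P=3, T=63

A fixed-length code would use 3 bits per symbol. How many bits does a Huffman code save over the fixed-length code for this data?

113

Fixed-length: 3 bits × 239 symbols = 717 bits.
Huffman merges:
merge P(3) and Y(5): 8
merge 8 and X(32): 40
merge R(38) and 40: 78
merge U(44) and S(54): 98
merge T(63) and 78: 141
merge 98 and 141: 239
Huffman total = 8 + 40 + 78 + 98 + 141 + 239 = 604 bits.
Saving = 717 − 604 = 113 bits.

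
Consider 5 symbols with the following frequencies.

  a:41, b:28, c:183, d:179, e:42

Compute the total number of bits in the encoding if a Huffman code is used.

Greedily combine the two least-frequent nodes:
merge b(28) and a(41): 69
merge e(42) and 69: 111
merge 111 and d(179): 290
merge c(183) and 290: 473
The encoded length is the sum of every internal node's weight: 69 + 111 + 290 + 473 = 943 bits.

943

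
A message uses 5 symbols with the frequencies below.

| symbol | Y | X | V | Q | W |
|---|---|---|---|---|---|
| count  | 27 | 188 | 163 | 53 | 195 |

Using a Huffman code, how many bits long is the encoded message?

Greedily combine the two least-frequent nodes:
combine Y(27), Q(53) → 80
combine 80, V(163) → 243
combine X(188), W(195) → 383
combine 243, 383 → 626
Total encoded bits = sum of merged weights = 80 + 243 + 383 + 626 = 1332.

1332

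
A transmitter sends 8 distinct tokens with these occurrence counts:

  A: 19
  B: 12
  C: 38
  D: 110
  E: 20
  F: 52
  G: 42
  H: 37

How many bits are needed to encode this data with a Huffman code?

910

Build the Huffman tree bottom-up:
combine B(12), A(19) → 31
combine E(20), 31 → 51
combine H(37), C(38) → 75
combine G(42), 51 → 93
combine F(52), 75 → 127
combine 93, D(110) → 203
combine 127, 203 → 330
The encoded length is the sum of every internal node's weight: 31 + 51 + 75 + 93 + 127 + 203 + 330 = 910 bits.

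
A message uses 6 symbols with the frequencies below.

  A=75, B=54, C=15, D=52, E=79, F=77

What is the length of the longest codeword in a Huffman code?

4

Merge the two lowest-weight nodes at each step:
merge C(15) and D(52): 67
merge B(54) and 67: 121
merge A(75) and F(77): 152
merge E(79) and 121: 200
merge 152 and 200: 352
Maximum depth reached is 4.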